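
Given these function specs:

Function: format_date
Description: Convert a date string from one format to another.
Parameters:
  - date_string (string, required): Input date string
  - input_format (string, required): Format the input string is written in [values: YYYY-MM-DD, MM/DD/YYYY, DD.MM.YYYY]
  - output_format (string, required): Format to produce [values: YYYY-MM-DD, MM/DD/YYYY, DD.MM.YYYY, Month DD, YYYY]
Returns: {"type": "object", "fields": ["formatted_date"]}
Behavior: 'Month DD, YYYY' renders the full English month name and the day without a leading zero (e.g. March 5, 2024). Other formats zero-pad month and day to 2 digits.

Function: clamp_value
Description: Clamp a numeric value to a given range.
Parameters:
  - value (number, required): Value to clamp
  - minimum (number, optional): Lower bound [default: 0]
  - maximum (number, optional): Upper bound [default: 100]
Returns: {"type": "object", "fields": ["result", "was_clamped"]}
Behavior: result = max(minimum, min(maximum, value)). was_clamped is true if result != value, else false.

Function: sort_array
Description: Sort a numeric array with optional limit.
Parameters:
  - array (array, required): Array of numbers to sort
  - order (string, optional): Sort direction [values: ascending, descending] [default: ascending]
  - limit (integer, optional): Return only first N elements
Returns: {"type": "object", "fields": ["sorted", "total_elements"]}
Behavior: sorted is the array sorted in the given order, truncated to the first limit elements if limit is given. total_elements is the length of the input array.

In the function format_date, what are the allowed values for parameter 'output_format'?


The format_date spec declares:
  - output_format (string, required): Format to produce [values: YYYY-MM-DD, MM/DD/YYYY, DD.MM.YYYY, Month DD, YYYY]
Allowed values:
YYYY-MM-DD, MM/DD/YYYY, DD.MM.YYYY, Month DD, YYYY


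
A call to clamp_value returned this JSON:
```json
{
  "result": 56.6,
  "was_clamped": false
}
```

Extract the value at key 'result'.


56.6


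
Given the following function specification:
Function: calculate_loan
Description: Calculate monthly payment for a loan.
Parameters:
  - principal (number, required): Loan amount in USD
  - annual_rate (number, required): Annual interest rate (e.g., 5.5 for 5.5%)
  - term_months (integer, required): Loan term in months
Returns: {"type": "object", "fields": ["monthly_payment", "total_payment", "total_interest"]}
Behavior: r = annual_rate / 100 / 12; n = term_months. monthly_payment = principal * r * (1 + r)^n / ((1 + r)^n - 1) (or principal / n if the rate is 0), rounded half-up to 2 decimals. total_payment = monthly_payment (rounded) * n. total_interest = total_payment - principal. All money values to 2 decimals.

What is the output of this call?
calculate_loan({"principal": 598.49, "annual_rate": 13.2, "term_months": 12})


r = 13.2 / 100 / 12 = 0.011 (keep full precision)
(1 + r)^12 = 1.1402862
monthly_payment = 598.49 * 0.011 * 1.1402862 / (1.1402862 - 1) = 53.511671 -> 53.51
total_payment = 53.51 * 12 = 642.12
total_interest = 642.12 - 598.49 = 43.63
Output:
{"monthly_payment": 53.51, "total_payment": 642.12, "total_interest": 43.63}


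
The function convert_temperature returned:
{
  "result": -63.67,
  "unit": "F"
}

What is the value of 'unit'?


F


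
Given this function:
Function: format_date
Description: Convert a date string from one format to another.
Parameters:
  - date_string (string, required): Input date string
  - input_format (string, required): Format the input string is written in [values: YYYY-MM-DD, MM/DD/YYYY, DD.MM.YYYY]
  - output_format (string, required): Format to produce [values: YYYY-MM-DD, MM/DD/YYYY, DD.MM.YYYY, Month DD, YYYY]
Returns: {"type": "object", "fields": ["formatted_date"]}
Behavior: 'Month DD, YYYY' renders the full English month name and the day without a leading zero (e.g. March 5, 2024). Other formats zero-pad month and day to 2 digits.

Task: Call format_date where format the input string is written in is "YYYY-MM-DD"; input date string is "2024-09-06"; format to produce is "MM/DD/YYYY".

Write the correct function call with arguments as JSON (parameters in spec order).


Mapping each described value to its parameter name:
  'Format the input string is written in' -> input_format = "YYYY-MM-DD"
  'Input date string' -> date_string = "2024-09-06"
  'Format to produce' -> output_format = "MM/DD/YYYY"
format_date({"date_string": "2024-09-06", "input_format": "YYYY-MM-DD", "output_format": "MM/DD/YYYY"})


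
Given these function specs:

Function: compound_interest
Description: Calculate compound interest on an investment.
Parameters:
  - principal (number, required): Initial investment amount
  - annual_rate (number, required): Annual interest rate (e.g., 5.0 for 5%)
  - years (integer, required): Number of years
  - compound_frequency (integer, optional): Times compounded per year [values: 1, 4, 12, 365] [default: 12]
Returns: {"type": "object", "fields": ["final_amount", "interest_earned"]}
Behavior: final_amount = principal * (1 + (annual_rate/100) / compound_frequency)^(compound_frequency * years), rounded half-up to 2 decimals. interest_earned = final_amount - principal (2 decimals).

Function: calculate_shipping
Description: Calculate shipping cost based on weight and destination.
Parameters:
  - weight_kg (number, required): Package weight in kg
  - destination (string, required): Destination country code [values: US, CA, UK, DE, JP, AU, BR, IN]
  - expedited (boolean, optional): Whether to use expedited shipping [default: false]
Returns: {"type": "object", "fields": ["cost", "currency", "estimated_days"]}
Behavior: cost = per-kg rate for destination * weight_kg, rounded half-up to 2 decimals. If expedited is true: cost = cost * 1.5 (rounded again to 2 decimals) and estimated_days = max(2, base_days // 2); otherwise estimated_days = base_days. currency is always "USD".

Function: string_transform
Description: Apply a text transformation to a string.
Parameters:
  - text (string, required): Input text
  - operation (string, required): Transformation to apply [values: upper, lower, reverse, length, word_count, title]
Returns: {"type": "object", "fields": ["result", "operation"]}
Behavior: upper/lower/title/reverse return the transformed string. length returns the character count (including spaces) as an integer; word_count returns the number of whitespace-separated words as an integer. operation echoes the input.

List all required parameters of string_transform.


Parameters of string_transform and their required/optional flag:
  text: required
  operation: required
operation, text


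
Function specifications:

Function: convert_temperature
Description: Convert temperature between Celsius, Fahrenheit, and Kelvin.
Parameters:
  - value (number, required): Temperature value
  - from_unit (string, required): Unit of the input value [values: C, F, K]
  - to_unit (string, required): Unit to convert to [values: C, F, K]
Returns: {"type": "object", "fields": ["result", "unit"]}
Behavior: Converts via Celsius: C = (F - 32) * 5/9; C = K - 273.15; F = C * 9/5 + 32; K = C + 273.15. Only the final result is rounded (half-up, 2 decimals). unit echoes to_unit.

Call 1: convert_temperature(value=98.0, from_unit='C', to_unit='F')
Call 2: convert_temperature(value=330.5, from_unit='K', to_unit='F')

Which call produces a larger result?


Call 1:
  Input already in C: 98
  To F: 98 * 9/5 + 32 = 208.4
  Round to 2 decimals: 208.4
  -> 208.4 F
Call 2:
  To C: 330.5 - 273.15 = 57.35
  To F: 57.35 * 9/5 + 32 = 135.23
  Round to 2 decimals: 135.23
  -> 135.23 F
Call 1 (208.4 F)


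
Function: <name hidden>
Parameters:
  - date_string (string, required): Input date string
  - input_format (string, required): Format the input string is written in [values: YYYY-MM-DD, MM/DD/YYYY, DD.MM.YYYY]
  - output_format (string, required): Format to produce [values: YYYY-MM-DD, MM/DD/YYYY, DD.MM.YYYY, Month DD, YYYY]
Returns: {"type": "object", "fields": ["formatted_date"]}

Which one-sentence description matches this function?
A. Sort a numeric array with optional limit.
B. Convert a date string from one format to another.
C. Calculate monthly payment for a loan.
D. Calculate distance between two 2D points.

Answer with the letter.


Parameters date_string, input_format, output_format and return ["formatted_date"] fit: Convert a date string from one format to another.
B


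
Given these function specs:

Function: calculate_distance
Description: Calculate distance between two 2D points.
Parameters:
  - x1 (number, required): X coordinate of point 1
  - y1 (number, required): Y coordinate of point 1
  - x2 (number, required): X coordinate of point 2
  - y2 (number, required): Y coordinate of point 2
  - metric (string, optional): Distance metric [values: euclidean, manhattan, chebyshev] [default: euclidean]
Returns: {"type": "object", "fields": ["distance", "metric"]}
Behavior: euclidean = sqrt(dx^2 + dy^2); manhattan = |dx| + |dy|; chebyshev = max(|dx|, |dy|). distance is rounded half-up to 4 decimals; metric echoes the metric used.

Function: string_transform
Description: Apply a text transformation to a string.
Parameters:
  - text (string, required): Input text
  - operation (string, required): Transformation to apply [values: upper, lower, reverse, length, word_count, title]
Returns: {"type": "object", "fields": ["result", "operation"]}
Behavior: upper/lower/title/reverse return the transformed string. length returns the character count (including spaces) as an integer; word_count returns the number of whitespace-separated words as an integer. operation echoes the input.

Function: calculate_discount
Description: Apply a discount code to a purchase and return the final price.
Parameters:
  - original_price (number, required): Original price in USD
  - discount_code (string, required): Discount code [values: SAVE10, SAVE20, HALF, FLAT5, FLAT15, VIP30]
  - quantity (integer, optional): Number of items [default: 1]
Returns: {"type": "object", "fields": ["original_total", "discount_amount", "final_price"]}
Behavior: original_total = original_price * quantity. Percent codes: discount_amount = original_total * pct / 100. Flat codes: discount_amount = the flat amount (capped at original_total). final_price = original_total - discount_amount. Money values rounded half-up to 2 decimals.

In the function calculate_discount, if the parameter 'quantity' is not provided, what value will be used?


The calculate_discount spec declares:
  - quantity (integer, optional): Number of items [default: 1]
Default:
1


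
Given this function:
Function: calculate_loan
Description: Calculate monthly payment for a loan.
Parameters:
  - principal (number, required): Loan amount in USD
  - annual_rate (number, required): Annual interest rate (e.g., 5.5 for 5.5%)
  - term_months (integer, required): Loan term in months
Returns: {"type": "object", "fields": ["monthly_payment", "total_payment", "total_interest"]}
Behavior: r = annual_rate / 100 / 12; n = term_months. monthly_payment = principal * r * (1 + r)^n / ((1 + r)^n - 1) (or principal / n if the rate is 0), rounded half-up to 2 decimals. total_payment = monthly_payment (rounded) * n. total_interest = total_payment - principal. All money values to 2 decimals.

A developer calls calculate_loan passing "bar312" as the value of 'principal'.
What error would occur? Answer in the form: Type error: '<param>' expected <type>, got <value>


Spec: 'principal' is declared as number; "bar312" is a string.
Type error: 'principal' expected number, got "bar312"


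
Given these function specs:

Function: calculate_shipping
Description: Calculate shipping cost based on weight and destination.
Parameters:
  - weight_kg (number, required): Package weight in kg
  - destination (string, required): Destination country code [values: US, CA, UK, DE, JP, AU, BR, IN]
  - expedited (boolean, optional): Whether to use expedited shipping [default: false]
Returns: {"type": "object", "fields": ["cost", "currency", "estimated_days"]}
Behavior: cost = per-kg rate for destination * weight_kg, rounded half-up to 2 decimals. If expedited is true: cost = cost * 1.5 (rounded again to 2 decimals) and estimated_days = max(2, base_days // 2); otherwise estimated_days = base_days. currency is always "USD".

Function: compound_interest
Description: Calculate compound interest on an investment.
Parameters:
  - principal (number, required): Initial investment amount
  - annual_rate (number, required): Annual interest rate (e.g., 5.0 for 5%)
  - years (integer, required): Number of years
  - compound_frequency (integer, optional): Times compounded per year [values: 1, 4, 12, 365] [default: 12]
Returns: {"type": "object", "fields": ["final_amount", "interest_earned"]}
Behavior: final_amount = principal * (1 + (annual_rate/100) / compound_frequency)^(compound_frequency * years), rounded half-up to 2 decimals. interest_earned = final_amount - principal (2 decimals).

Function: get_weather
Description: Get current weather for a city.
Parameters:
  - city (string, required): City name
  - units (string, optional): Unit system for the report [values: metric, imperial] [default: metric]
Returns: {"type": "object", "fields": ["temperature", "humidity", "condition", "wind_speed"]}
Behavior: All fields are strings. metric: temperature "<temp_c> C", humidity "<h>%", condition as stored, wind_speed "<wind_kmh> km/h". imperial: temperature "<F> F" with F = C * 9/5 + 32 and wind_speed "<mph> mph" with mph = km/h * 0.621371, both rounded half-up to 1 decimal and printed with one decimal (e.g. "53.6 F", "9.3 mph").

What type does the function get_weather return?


The get_weather spec declares Returns: {"type": "object", "fields": ["temperature", "humidity", "condition", "wind_speed"]}
Type:
object


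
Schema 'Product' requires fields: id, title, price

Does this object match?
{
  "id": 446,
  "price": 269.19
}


Checking required fields...
Missing: title
Invalid - missing required field 'title'


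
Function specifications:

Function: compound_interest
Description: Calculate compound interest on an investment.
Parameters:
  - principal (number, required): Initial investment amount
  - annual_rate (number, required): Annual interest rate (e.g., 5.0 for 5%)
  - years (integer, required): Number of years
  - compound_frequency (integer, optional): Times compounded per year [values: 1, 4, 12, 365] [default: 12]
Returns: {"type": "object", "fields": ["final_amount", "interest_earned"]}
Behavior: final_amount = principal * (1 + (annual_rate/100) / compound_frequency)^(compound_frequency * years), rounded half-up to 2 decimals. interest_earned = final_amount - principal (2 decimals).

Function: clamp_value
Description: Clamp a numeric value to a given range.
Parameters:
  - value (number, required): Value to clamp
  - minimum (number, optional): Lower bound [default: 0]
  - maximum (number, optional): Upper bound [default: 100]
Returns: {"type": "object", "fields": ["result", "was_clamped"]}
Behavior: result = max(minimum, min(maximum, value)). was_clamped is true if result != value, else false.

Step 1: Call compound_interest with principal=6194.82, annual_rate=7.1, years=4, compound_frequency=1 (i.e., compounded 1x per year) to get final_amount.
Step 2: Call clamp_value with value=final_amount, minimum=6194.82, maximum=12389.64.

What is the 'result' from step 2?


Step 1: compound_interest
  rate per period = 7.1/100/1 = 0.071 (keep full precision); periods = 1 * 4 = 4
  (1 + 0.071)^4 = 1.31570306
  final_amount = 6194.82 * 1.31570306 = 8150.543603 -> 8150.54
  interest_earned = 8150.54 - 6194.82 = 1955.72
  -> final_amount = 8150.54
Step 2: clamp_value(value=8150.54, minimum=6194.82, maximum=12389.64)
  result = max(6194.82, min(12389.64, 8150.54)) = max(6194.82, 8150.54) = 8150.54
  was_clamped = (8150.54 != 8150.54) = false
  -> result = 8150.54
8150.54


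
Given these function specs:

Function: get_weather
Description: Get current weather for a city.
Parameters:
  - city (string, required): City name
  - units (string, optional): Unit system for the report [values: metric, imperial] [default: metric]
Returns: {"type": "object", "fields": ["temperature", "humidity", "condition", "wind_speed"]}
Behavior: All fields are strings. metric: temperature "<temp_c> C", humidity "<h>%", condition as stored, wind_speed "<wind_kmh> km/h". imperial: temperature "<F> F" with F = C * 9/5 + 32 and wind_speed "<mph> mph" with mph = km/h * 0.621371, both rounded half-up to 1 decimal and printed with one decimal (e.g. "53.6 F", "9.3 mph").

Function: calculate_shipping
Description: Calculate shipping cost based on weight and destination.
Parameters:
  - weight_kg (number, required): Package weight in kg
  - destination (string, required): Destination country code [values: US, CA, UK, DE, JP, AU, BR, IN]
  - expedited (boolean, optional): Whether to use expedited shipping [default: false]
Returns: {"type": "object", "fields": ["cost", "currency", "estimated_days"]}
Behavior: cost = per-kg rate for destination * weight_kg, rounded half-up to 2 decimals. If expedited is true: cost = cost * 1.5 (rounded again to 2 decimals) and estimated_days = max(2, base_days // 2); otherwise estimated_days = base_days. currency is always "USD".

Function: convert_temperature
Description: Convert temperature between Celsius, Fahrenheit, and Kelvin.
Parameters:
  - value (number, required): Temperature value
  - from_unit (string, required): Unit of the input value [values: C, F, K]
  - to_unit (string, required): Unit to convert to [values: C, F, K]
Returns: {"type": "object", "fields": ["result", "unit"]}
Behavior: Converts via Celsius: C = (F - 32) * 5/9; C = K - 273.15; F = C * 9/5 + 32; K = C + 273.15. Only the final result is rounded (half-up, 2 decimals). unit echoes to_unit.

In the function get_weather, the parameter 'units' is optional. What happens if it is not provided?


The get_weather spec declares:
  - units (string, optional): Unit system for the report [values: metric, imperial] [default: metric]
It defaults to metric


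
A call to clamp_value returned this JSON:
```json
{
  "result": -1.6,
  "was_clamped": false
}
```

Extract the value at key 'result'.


-1.6


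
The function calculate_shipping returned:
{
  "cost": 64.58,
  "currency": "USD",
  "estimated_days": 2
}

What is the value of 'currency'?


USD


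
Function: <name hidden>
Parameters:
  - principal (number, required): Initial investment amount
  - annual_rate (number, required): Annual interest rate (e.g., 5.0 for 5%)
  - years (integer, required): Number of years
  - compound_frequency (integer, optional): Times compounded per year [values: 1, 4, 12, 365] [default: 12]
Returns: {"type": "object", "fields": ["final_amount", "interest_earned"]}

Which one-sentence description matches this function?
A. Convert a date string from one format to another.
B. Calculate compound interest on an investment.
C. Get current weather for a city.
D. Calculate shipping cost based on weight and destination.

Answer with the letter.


Parameters principal, annual_rate, years, compound_frequency and return ["final_amount", "interest_earned"] fit: Calculate compound interest on an investment.
B


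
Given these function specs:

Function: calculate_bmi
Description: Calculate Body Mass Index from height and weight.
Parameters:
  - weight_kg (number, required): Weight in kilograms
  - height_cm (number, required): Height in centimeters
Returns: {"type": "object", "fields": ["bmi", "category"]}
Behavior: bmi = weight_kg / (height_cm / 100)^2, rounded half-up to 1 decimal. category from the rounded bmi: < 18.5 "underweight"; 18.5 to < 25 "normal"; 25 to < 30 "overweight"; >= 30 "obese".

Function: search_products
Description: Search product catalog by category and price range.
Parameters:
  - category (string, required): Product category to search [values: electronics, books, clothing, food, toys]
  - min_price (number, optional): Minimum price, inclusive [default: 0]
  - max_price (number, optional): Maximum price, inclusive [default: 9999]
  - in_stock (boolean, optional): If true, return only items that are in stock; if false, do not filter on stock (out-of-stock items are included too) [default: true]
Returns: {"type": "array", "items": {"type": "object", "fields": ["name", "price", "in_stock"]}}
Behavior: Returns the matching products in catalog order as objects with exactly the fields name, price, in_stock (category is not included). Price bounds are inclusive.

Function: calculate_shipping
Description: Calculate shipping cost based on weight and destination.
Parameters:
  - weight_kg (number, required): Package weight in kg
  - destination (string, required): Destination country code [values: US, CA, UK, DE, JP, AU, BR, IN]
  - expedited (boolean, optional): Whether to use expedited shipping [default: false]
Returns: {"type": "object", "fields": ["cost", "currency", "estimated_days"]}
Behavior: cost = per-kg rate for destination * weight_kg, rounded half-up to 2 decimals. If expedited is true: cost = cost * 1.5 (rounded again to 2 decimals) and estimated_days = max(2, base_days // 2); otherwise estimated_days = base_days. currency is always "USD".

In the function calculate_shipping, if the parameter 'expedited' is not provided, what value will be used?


The calculate_shipping spec declares:
  - expedited (boolean, optional): Whether to use expedited shipping [default: false]
Default:
false


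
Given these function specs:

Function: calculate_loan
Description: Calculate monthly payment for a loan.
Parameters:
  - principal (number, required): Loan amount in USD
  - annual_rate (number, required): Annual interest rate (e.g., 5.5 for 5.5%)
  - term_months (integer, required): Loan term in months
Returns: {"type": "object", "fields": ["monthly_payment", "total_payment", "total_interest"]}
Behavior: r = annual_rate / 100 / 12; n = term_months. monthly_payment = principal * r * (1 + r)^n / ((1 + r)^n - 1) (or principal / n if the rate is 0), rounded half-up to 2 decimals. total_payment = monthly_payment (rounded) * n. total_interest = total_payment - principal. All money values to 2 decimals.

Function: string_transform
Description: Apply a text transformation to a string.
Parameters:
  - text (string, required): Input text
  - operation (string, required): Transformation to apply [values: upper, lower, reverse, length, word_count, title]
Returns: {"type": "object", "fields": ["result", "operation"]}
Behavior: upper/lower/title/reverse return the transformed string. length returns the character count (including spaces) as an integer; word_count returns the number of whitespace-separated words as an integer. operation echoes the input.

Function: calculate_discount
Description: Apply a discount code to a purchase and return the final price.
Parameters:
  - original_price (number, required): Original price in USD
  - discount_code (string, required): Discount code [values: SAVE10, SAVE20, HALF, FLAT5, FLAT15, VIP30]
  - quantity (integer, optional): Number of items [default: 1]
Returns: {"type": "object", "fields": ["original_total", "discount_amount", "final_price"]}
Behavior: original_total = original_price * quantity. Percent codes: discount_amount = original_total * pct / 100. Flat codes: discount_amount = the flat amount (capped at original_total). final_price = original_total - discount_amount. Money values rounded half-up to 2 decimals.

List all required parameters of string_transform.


Parameters of string_transform and their required/optional flag:
  text: required
  operation: required
operation, text


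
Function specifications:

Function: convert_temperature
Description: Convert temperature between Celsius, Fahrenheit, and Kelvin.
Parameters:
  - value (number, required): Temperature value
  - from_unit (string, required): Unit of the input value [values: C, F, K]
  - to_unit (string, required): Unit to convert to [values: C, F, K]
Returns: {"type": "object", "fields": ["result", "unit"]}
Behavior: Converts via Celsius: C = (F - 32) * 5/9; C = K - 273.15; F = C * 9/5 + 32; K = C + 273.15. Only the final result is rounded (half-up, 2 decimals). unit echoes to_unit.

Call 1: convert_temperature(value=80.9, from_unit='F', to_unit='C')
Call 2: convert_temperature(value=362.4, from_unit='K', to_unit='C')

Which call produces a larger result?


Call 1:
  To C: (80.9 - 32) * 5/9 = 27.166667
  Target is C: 27.166667
  Round to 2 decimals: 27.17
  -> 27.17 C
Call 2:
  To C: 362.4 - 273.15 = 89.25
  Target is C: 89.25
  Round to 2 decimals: 89.25
  -> 89.25 C
Call 2 (89.25 C)


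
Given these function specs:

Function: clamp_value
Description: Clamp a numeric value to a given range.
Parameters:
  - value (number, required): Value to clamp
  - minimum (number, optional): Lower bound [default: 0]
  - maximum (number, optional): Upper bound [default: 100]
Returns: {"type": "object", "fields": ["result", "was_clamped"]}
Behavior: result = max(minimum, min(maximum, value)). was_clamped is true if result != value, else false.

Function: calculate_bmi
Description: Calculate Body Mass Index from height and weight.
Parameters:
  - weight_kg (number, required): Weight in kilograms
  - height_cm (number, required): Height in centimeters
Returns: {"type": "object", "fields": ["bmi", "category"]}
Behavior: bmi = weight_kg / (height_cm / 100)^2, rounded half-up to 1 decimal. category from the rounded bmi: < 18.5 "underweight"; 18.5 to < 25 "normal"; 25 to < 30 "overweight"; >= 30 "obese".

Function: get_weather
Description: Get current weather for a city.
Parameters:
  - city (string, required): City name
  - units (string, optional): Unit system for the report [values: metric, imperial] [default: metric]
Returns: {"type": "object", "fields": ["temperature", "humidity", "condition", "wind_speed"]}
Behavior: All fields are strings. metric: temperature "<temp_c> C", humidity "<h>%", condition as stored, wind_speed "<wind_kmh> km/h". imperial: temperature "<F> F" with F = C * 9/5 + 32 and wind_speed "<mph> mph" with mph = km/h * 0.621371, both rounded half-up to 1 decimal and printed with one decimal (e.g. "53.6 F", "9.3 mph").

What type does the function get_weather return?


The get_weather spec declares Returns: {"type": "object", "fields": ["temperature", "humidity", "condition", "wind_speed"]}
Type:
object


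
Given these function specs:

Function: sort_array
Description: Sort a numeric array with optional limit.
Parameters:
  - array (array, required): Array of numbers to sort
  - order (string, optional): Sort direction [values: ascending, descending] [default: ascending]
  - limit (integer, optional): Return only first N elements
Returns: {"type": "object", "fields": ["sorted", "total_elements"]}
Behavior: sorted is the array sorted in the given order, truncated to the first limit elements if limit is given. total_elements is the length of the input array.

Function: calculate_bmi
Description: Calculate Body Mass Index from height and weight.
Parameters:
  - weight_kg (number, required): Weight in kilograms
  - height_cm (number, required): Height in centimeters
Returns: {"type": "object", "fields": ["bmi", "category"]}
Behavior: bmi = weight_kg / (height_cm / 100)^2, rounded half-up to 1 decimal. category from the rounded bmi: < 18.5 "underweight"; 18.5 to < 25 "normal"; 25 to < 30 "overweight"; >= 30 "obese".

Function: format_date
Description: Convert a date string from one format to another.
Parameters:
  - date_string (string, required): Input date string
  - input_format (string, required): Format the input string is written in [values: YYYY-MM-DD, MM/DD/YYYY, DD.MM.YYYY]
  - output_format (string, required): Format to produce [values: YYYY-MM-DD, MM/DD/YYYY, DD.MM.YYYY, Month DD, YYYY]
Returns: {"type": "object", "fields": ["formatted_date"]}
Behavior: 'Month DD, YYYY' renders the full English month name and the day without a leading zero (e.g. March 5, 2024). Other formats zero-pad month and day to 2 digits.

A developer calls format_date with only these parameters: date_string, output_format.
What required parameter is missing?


Required parameters: date_string, input_format, output_format
Provided: date_string, output_format
Missing: input_format
input_format


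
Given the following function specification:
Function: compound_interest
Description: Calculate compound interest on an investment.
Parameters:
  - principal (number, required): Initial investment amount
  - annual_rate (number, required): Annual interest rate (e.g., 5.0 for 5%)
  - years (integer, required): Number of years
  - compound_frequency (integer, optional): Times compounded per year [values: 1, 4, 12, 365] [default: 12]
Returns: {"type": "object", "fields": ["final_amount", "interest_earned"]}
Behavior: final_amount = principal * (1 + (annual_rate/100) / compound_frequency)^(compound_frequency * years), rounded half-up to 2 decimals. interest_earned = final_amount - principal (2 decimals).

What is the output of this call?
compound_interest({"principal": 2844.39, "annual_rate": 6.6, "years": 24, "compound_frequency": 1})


rate per period = 6.6/100/1 = 0.066 (keep full precision); periods = 1 * 24 = 24
(1 + 0.066)^24 = 4.63631476
final_amount = 2844.39 * 4.63631476 = 13187.487339 -> 13187.49
interest_earned = 13187.49 - 2844.39 = 10343.10
Output:
{"final_amount": 13187.49, "interest_earned": 10343.1}


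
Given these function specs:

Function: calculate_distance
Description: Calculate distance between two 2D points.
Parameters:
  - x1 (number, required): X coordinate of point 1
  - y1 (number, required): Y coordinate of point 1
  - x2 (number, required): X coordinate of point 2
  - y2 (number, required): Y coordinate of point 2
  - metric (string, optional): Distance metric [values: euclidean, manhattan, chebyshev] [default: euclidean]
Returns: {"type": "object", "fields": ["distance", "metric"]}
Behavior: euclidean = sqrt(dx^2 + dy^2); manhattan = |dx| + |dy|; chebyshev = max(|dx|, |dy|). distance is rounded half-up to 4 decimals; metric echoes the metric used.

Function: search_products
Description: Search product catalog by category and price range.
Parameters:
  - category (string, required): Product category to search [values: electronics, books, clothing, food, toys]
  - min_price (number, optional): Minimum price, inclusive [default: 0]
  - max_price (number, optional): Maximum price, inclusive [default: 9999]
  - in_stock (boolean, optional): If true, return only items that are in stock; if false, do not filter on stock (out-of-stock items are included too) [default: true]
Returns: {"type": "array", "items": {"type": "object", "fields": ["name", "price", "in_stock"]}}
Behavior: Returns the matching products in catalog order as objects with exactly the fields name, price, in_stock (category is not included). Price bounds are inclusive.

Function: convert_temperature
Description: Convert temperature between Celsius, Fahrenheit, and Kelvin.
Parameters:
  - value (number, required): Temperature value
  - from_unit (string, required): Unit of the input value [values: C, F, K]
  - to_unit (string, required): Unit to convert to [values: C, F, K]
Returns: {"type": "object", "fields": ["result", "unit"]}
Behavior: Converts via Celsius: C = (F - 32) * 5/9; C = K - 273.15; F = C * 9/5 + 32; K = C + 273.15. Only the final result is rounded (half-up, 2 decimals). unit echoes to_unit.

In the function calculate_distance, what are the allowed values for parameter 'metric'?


The calculate_distance spec declares:
  - metric (string, optional): Distance metric [values: euclidean, manhattan, chebyshev] [default: euclidean]
Allowed values:
euclidean, manhattan, chebyshev


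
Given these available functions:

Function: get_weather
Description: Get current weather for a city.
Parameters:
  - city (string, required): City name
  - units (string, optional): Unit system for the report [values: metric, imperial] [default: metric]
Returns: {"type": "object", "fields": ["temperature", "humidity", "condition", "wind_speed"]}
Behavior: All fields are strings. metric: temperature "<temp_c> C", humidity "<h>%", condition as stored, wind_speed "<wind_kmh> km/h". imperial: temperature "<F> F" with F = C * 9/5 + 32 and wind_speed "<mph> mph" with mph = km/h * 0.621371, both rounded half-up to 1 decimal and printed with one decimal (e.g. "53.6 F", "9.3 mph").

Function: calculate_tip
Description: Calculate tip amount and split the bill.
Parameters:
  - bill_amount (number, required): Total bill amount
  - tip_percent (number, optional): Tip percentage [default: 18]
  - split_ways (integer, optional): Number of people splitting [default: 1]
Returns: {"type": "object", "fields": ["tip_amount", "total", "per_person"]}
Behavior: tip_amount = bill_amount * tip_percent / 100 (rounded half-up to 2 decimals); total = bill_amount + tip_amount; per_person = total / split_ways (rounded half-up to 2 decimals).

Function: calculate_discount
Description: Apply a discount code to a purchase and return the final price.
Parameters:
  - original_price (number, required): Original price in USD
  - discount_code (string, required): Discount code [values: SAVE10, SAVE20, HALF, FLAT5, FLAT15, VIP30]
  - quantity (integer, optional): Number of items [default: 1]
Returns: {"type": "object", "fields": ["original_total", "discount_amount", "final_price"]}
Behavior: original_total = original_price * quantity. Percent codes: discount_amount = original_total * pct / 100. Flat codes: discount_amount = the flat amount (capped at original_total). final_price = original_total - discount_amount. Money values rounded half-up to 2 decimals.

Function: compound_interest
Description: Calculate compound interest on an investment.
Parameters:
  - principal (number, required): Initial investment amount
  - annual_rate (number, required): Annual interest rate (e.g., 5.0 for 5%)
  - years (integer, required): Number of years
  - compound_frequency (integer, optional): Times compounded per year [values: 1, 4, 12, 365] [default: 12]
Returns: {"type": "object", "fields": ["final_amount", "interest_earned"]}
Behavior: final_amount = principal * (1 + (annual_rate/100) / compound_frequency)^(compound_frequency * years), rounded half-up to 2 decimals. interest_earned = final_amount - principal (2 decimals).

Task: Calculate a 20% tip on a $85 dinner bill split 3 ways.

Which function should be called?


The task needs a function whose description is: Calculate tip amount and split the bill.
calculate_tip


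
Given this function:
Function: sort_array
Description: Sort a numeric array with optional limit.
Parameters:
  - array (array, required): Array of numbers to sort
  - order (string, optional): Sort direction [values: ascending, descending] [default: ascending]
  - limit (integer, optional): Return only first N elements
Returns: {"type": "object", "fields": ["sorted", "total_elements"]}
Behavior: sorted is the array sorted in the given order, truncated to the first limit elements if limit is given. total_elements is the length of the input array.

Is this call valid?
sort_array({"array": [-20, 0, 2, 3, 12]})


Checking all required parameters present and types match... All valid.
Valid


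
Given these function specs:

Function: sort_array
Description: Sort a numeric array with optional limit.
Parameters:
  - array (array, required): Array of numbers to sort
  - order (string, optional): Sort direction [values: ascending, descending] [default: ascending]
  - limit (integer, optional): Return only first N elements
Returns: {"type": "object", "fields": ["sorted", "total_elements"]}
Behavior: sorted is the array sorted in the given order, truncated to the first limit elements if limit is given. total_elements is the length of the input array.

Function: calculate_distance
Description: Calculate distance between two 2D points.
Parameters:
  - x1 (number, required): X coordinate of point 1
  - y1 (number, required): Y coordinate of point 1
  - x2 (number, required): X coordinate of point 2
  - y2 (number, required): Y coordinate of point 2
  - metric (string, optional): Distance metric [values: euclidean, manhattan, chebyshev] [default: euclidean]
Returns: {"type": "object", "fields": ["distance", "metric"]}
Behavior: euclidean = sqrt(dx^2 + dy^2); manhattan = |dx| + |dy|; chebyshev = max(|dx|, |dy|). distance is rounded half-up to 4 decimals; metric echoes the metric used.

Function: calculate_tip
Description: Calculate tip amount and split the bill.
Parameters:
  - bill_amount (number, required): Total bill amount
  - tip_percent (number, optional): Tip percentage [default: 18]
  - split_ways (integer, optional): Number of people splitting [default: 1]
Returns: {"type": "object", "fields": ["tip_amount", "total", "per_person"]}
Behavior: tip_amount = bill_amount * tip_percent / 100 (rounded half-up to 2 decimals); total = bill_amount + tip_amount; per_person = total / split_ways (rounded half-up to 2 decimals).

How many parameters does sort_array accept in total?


Parameters of sort_array: array (required), order (optional), limit (optional)
Total:
3


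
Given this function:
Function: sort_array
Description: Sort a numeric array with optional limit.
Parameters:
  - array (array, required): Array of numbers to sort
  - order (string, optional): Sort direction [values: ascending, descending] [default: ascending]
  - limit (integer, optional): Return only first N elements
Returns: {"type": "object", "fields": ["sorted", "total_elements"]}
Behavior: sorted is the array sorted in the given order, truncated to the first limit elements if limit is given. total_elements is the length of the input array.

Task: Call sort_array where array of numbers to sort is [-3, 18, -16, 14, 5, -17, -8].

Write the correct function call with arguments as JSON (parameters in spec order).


Mapping each described value to its parameter name:
  'Array of numbers to sort' -> array = [-3, 18, -16, 14, 5, -17, -8]
sort_array({"array": [-3, 18, -16, 14, 5, -17, -8]})


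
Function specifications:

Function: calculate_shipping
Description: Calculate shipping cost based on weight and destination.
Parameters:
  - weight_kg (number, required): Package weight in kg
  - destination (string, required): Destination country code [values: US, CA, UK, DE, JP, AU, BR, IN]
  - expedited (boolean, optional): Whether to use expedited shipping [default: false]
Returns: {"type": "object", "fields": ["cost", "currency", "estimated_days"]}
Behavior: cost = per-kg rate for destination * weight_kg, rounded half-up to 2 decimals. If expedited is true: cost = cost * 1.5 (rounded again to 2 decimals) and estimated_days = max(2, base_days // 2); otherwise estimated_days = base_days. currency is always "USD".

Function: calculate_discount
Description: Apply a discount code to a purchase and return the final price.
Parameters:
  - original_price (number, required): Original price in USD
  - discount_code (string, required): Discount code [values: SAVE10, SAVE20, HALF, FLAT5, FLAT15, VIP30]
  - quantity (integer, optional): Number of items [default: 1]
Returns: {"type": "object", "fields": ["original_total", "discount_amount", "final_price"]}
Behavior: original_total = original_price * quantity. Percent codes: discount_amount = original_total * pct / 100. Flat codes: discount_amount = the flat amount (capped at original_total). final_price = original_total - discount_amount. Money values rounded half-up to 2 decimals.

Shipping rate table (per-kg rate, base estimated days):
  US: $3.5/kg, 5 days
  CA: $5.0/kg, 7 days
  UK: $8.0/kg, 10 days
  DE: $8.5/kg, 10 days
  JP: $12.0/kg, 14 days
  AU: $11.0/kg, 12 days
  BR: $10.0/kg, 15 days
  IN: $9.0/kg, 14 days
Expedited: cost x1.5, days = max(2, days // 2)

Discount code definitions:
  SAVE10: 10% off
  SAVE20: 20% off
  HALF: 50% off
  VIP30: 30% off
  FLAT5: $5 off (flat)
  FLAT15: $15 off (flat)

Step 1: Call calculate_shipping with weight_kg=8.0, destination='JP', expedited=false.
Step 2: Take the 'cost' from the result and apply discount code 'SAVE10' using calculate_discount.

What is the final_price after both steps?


Step 1: calculate_shipping(weight_kg=8.0, destination=JP, expedited=false)
  Rate for JP: $12.0/kg, base 14 days
  cost = 12.0 * 8.0 = 96 -> 96.00
  expedited not set/false: estimated_days = 14
  -> cost = 96.00 USD
Step 2: calculate_discount(original_price=96.0, discount_code=SAVE10, quantity=1)
  original_total = 96.0 * 1 = 96.00
  SAVE10 = 10% off: discount_amount = 96.00 * 10/100 = 9.6 -> 9.60
  final_price = 96.00 - 9.60 = 86.40
  -> final_price = 86.40
$86.40
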